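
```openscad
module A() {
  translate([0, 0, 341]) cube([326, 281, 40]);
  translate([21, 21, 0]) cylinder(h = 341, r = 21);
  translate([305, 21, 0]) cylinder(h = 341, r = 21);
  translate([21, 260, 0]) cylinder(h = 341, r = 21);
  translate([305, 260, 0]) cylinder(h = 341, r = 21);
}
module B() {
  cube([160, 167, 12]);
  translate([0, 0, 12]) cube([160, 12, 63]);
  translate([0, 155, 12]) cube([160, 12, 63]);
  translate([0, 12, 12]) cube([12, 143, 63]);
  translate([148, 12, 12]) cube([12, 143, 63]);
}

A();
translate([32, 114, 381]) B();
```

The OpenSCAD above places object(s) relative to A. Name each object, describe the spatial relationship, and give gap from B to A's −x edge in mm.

A is a stool. B is an open box. The open box is on top of the stool. The gap from the open box to the stool's −x edge is 32 mm.

The open box's min-x is at 32; the stool's min-x is 0; gap = 32 mm.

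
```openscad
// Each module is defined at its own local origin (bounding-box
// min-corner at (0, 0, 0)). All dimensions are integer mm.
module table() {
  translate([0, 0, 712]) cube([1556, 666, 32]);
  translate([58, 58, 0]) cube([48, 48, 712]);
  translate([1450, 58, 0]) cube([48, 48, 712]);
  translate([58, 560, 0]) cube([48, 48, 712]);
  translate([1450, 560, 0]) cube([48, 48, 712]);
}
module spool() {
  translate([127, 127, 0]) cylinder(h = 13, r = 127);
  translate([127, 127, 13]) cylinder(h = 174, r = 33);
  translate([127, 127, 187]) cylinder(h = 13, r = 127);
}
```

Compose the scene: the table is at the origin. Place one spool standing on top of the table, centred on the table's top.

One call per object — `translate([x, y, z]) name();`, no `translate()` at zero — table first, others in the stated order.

table();
translate([651, 206, 744]) spool();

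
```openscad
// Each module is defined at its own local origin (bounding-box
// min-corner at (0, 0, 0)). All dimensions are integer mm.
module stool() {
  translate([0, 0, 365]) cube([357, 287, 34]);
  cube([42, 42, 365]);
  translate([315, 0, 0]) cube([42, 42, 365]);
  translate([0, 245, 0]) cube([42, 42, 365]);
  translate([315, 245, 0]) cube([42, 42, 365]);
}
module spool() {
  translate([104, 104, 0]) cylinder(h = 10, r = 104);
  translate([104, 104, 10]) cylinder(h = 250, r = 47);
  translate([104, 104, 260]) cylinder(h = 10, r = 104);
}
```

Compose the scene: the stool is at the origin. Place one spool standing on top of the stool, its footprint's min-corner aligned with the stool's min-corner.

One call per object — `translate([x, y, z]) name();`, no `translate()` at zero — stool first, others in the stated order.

stool();
translate([0, 0, 399]) spool();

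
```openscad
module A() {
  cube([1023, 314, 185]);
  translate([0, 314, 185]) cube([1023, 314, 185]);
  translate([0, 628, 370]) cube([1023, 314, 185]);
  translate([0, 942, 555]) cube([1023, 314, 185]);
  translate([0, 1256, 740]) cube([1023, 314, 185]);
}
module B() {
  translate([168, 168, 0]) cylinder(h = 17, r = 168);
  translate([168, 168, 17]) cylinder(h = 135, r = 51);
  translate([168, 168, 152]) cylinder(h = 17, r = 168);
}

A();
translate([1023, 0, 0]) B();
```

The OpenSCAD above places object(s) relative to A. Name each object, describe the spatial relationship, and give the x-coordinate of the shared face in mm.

A is a staircase. B is a spool. The spool is against the staircase's +x side, with their −y faces flush. The x-coordinate of the shared face is 1023 mm.

The staircase's +x face and the spool's −x face are both at x = 1023 mm.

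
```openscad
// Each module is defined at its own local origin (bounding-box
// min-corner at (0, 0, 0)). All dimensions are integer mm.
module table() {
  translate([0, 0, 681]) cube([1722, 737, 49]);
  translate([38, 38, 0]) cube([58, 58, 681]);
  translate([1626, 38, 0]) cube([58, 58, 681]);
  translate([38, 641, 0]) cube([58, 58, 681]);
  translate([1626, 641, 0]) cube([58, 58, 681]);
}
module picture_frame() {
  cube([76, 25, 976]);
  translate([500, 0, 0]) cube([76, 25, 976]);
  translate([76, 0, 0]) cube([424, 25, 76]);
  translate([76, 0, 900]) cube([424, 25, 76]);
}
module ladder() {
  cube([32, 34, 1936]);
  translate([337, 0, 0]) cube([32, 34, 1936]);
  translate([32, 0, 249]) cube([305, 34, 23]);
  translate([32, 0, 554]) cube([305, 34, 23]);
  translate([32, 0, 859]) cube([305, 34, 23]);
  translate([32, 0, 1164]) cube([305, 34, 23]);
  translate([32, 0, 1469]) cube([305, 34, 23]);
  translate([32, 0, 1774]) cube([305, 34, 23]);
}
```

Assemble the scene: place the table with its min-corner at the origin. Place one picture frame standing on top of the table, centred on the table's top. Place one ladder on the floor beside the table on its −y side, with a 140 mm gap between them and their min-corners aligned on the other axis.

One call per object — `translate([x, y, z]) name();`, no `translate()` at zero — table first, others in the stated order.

table();
translate([573, 356, 730]) picture_frame();
translate([0, -174, 0]) ladder();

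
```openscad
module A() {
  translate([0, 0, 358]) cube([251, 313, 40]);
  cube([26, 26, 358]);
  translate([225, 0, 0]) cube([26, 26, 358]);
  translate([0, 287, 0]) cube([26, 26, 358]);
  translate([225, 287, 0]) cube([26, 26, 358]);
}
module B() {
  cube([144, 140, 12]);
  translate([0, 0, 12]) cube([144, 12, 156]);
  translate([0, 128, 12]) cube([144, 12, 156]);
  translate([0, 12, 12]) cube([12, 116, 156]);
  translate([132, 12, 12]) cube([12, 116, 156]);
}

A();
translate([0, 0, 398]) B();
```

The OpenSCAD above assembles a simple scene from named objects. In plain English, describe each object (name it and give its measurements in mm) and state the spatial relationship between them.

A is a simple wooden stool: a rectangular seat 251 mm (x) by 313 mm (y), 40 mm thick, top face at z = 398 mm, on four square legs, each 26×26 mm in cross-section. The legs rest on z = 0, each flush with a corner of the seat.

B is an open storage box with external size 144×140×168 mm and wall thickness 12 mm (the base is also 12 mm thick). The base covers the whole footprint; the four walls stand on the base, with the y-facing walls full-width and the x-facing walls fitting between their inner faces.

The open box is on top of the stool.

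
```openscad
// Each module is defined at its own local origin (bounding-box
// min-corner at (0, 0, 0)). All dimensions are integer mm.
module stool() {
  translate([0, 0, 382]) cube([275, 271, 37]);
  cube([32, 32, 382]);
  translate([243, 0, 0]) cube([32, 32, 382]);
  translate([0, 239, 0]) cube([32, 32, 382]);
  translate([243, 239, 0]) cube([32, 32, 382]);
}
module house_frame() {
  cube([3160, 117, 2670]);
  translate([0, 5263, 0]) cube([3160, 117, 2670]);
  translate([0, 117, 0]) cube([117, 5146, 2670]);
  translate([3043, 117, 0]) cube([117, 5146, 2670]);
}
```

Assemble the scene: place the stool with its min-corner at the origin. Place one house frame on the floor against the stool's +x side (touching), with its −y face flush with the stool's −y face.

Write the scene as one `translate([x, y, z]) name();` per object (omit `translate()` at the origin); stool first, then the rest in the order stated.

stool();
translate([275, 0, 0]) house_frame();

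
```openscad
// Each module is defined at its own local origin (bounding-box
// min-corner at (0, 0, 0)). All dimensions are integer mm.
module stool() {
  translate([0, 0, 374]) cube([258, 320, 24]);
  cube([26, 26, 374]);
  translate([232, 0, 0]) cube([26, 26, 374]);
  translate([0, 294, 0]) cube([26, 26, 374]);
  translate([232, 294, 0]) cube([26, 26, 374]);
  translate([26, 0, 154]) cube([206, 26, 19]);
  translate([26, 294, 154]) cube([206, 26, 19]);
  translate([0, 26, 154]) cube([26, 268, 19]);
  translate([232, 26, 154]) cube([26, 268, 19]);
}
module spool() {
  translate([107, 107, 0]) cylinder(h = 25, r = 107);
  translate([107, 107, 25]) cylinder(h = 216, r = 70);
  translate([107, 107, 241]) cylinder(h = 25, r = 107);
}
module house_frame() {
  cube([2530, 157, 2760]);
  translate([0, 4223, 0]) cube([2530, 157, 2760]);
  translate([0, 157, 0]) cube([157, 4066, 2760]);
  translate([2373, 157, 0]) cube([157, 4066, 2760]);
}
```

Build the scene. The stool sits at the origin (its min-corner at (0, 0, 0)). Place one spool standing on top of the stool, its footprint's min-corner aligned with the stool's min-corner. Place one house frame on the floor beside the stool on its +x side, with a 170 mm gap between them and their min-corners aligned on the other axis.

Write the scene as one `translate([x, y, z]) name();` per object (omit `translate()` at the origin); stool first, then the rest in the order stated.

stool();
translate([0, 0, 398]) spool();
translate([428, 0, 0]) house_frame();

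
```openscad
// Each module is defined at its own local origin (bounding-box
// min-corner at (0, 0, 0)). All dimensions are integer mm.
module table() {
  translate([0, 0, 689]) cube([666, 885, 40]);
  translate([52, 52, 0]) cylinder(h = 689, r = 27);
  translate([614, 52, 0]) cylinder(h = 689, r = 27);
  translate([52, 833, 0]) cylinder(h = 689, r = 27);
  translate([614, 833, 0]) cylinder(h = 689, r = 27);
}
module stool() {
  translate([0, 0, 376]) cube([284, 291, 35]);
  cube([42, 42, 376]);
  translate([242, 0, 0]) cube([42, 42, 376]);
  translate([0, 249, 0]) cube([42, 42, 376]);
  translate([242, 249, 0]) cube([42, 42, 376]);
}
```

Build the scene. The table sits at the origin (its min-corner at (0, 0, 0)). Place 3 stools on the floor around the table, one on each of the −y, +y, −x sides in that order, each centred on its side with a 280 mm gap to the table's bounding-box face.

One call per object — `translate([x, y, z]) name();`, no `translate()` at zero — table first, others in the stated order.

table();
translate([191, -571, 0]) stool();
translate([191, 1165, 0]) stool();
translate([-564, 297, 0]) stool();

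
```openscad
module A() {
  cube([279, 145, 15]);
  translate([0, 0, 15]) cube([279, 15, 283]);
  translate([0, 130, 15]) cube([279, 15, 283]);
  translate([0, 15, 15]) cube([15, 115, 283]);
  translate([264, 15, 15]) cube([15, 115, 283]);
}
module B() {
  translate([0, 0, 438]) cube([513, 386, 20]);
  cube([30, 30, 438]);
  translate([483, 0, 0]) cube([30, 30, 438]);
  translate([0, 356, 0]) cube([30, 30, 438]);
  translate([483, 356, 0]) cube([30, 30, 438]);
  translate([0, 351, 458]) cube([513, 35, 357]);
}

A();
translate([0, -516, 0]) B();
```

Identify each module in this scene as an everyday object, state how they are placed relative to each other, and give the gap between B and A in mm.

A is an open box. B is a chair. The chair is on the floor beside the open box on its −y side. The gap between the chair and the open box is 130 mm.

The chair's nearest face is 130 mm from the open box's −y face.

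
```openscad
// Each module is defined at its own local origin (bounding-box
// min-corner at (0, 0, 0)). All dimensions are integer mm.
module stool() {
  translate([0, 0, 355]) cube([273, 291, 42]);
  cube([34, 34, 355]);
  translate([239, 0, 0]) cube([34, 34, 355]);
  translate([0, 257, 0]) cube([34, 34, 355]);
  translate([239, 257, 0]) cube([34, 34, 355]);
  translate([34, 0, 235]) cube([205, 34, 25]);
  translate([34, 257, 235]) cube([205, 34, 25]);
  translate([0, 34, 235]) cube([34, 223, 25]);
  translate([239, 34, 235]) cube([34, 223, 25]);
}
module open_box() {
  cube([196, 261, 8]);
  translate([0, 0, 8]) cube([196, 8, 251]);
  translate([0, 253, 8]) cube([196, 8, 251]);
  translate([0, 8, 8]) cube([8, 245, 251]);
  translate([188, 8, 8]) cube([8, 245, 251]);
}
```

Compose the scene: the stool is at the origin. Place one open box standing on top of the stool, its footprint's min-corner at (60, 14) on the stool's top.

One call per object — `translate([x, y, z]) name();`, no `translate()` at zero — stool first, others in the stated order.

stool();
translate([60, 14, 397]) open_box();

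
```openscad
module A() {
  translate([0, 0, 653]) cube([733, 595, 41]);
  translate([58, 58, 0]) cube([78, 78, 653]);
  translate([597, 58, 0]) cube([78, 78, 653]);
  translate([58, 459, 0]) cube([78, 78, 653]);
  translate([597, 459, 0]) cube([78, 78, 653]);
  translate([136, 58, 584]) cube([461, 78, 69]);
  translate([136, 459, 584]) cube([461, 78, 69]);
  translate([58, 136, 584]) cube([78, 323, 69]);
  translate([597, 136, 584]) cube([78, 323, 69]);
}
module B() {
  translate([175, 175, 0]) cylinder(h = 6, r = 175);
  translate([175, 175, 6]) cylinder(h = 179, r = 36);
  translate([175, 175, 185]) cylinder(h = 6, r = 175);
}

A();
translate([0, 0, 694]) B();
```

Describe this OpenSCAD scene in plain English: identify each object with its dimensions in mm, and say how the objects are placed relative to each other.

A is a table with a 733×595 mm rectangular top, 41 mm thick, top surface at z = 694 mm, supported by four 78×78 mm square legs, each inset 58 mm from the nearest pair of top edges, running from the floor. Four apron rails, 78 mm thick and 69 mm tall, run between adjacent legs with their top edges flush with the underside of the top and their outer faces flush with the legs' outer faces.

B is a spool: two coaxial disc flanges of radius 175 mm and thickness 6 mm, joined by a core cylinder of radius 36 mm and height 179 mm. The lower flange rests on z = 0 and the three cylinders share a vertical axis.

The spool is on top of the table.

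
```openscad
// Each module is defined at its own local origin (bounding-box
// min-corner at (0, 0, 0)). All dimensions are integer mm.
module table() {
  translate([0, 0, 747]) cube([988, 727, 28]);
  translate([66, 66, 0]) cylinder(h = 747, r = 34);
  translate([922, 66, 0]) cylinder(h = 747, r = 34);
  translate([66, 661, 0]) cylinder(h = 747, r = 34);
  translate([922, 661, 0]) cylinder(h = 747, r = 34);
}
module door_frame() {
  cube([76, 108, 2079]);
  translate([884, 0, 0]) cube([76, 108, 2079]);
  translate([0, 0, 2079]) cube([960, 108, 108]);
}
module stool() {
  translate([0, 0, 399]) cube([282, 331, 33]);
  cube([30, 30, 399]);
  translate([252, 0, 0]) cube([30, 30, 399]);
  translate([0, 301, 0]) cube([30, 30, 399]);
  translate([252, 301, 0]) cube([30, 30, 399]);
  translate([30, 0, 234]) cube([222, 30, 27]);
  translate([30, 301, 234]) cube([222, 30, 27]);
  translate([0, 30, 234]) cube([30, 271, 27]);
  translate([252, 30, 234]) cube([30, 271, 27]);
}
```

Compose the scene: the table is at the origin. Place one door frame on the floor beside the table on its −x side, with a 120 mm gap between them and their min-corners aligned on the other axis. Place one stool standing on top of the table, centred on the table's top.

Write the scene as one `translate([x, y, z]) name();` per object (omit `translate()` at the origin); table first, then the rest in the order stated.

table();
translate([-1080, 0, 0]) door_frame();
translate([353, 198, 775]) stool();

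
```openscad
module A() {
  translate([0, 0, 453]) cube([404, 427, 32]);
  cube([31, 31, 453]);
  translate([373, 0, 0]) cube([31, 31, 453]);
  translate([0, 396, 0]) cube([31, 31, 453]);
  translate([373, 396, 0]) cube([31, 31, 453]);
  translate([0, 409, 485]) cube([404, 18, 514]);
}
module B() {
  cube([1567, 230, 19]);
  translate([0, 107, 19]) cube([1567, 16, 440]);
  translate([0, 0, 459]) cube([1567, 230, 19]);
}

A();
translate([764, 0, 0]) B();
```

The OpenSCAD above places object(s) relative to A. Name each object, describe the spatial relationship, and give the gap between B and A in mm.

A is a chair. B is an I-beam. The I-beam is on the floor beside the chair on its +x side. The gap between the I-beam and the chair is 360 mm.

The I-beam's nearest face is 360 mm from the chair's +x face.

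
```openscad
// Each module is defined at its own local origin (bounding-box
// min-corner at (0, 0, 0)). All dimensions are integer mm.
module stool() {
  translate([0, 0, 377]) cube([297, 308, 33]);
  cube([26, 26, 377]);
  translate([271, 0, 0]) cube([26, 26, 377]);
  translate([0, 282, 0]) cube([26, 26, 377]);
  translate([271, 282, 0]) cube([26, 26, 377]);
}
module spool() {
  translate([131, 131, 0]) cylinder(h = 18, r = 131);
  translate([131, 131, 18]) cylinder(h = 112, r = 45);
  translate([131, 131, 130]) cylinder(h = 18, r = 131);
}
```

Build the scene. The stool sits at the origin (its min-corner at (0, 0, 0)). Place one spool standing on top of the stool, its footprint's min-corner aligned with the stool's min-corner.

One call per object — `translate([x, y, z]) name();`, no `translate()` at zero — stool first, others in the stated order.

stool();
translate([0, 0, 410]) spool();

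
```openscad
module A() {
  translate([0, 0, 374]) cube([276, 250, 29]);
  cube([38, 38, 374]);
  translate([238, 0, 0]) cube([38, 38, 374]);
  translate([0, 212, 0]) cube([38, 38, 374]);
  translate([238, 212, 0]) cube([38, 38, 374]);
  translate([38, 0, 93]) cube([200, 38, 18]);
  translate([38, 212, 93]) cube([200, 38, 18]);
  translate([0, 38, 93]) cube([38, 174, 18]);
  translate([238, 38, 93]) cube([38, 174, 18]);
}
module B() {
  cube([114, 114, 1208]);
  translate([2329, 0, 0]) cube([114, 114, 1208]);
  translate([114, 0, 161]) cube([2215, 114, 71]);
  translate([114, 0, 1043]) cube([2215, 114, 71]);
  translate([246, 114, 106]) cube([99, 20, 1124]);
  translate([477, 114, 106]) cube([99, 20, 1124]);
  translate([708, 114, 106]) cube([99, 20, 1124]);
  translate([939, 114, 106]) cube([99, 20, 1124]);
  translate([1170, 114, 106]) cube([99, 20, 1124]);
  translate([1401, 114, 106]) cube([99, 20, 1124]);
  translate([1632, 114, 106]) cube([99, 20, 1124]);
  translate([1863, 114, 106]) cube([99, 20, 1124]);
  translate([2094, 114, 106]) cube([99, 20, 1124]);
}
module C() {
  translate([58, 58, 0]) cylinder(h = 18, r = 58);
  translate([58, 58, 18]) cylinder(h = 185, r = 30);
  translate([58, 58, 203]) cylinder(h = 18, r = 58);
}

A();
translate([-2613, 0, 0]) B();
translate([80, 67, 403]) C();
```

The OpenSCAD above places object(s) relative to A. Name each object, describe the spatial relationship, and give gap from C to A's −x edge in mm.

A is a stool. B is a fence section. C is a spool. The fence section is on the floor beside the stool on its −x side. The spool is on top of the stool, centred. The gap from the spool to the stool's −x edge is 80 mm.

The spool's min-x is at 80; the stool's min-x is 0; gap = 80 mm.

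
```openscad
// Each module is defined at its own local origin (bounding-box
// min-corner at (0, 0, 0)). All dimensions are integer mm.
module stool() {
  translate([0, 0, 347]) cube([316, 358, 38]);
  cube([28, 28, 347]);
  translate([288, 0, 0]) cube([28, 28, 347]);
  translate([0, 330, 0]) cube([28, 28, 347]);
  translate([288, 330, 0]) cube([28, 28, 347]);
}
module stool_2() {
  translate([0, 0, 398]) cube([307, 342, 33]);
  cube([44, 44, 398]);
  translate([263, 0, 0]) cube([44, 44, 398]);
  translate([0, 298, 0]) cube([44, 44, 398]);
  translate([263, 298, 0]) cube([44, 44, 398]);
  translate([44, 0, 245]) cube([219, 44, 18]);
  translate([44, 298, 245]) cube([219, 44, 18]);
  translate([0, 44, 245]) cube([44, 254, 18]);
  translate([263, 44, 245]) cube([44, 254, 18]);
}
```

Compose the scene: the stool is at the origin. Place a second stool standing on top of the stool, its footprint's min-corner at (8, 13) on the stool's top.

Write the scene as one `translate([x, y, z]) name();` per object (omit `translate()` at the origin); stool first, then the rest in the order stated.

stool();
translate([8, 13, 385]) stool_2();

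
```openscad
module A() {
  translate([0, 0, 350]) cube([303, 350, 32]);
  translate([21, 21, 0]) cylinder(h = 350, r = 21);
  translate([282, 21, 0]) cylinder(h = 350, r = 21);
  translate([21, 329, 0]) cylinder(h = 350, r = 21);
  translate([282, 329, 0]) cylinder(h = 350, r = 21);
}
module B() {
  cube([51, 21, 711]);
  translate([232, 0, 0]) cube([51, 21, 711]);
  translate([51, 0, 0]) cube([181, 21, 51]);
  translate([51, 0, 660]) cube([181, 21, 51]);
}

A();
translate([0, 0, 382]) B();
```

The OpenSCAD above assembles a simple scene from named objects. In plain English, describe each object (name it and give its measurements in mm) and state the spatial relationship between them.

A is a simple wooden stool: a rectangular seat 303 mm (x) by 350 mm (y), 32 mm thick, top face at z = 382 mm, on four round legs, each 42 mm in diameter. The legs rest on z = 0, each leg's axis is inset half a diameter from the nearest pair of seat edges (so the leg's bounding box is flush with the corner).

B is a rectangular picture frame lying in the x–z plane (depth along y). The opening is 181 mm wide (x) by 609 mm tall (z), surrounded by a border 51 mm wide on all four sides. The frame is 21 mm deep and is made of two full-height vertical stiles with two horizontal rails fitted between them.

The picture frame is on top of the stool.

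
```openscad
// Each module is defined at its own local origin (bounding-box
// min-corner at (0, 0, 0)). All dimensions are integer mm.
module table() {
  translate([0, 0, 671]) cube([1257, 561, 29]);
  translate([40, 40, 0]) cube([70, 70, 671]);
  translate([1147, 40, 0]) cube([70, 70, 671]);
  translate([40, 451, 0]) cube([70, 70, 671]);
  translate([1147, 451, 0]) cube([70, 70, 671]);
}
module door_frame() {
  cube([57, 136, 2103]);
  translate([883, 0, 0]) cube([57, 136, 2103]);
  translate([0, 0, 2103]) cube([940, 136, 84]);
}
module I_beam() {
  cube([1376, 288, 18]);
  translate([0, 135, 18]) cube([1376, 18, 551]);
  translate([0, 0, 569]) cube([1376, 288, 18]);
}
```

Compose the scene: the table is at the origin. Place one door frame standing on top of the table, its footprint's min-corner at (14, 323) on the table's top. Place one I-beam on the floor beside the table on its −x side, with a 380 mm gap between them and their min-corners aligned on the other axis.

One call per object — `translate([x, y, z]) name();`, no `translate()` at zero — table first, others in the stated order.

table();
translate([14, 323, 700]) door_frame();
translate([-1756, 0, 0]) I_beam();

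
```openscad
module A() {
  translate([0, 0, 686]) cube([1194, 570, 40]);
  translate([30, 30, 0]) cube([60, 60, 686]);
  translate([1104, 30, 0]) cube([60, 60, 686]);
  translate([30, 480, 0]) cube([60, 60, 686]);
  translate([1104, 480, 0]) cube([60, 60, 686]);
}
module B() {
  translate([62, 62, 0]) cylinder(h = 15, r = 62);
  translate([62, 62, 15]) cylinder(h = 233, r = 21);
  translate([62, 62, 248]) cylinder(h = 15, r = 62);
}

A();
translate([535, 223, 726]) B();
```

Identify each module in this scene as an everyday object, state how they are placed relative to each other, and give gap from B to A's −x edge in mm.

The spool's min-x is at 535; the table's min-x is 0; gap = 535 mm.

A is a table. B is a spool. The spool is on top of the table, centred. The gap from the spool to the table's −x edge is 535 mm.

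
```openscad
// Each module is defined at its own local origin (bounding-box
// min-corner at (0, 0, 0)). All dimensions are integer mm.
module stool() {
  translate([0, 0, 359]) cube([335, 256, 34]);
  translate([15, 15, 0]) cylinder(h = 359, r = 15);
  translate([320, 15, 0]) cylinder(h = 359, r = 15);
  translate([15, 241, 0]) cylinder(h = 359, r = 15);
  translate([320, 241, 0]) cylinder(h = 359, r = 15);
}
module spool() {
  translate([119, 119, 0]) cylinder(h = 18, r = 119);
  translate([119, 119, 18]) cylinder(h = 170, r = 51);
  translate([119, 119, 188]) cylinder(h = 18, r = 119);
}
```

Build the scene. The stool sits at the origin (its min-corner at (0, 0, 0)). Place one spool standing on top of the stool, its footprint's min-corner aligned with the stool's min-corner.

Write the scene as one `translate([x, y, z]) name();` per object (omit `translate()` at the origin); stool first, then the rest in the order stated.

stool();
translate([0, 0, 393]) spool();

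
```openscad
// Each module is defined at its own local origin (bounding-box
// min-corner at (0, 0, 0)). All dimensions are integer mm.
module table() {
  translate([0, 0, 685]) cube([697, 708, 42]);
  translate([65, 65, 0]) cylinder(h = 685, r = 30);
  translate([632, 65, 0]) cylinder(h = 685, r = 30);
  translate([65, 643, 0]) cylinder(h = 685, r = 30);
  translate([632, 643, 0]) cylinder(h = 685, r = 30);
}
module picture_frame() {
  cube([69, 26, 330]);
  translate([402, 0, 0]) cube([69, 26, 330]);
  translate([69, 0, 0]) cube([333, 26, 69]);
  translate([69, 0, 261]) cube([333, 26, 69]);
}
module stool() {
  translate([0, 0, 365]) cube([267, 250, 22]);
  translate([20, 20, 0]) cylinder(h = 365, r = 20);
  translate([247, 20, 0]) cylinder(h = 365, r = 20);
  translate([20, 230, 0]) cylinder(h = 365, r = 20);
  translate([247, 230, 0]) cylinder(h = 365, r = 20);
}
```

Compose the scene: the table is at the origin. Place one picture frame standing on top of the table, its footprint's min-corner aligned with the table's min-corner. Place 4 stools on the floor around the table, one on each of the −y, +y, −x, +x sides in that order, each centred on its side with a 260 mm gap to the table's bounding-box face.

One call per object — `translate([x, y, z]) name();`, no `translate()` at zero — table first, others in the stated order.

table();
translate([0, 0, 727]) picture_frame();
translate([215, -510, 0]) stool();
translate([215, 968, 0]) stool();
translate([-527, 229, 0]) stool();
translate([957, 229, 0]) stool();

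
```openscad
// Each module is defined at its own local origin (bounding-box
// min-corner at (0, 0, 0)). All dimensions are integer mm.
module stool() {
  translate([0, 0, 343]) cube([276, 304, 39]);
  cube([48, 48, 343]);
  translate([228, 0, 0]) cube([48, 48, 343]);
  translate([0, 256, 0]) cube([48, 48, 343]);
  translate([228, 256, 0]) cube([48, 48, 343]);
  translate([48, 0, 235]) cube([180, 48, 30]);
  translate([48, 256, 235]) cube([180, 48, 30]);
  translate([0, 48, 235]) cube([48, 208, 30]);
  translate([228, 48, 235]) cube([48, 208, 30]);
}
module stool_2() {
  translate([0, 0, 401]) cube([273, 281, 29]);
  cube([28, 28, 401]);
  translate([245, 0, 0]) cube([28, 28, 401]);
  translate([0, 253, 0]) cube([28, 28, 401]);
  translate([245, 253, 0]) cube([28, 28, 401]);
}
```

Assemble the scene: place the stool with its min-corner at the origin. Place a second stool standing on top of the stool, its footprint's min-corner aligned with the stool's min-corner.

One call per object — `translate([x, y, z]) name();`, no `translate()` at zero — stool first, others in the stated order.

stool();
translate([0, 0, 382]) stool_2();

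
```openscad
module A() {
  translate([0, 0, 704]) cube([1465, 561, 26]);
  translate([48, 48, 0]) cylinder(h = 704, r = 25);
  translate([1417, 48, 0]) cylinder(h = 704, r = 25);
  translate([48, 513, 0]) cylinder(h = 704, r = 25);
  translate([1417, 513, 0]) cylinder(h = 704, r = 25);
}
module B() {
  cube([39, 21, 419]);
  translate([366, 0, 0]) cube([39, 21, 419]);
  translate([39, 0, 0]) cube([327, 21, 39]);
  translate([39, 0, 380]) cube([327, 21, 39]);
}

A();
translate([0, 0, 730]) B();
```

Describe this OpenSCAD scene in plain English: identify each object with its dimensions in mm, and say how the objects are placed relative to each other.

A is a table: top 1465 mm (x) × 561 mm (y), 26 mm thick, upper face at z = 730 mm, on four round legs of 50 mm diameter, each leg's bounding box inset 23 mm from the nearest pair of top edges, running from z = 0 to the bottom of the top.

B is a rectangular picture frame lying in the x–z plane (depth along y). The opening is 327 mm wide (x) by 341 mm tall (z), surrounded by a border 39 mm wide on all four sides. The frame is 21 mm deep and is made of two full-height vertical stiles with two horizontal rails fitted between them.

The picture frame is on top of the table.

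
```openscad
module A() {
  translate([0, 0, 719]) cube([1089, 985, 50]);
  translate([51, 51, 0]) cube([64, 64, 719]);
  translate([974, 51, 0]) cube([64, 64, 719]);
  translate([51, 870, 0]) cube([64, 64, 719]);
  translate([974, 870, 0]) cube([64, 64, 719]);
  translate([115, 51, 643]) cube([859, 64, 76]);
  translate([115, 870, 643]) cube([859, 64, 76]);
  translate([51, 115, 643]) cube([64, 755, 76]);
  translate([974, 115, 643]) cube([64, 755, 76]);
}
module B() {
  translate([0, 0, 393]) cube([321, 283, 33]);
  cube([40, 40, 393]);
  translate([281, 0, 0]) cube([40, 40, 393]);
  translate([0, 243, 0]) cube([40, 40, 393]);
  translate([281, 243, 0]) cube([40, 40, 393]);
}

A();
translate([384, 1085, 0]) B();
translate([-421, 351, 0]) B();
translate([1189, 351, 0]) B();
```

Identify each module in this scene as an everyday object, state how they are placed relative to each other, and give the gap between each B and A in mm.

A is a table. B is a stool. Three stools sit around the table at the +y, −x, +x sides. The gap between each stool and the table is 100 mm.

Each stool's nearest face is 100 mm from the table's bounding box.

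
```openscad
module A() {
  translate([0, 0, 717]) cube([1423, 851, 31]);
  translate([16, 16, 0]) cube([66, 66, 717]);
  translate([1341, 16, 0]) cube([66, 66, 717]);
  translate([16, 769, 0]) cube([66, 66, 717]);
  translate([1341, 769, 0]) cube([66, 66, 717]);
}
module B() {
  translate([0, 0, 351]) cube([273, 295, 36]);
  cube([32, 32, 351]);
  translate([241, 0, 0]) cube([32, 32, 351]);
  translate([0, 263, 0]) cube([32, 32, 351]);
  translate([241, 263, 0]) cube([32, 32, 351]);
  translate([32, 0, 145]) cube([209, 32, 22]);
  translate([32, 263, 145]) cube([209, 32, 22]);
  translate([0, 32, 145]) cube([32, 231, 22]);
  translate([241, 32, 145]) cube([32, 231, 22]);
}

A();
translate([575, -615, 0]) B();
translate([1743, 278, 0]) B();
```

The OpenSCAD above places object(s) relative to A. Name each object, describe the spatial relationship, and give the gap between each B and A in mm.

Each stool's nearest face is 320 mm from the table's bounding box.

A is a table. B is a stool. Two stools sit around the table at the −y, +x sides. The gap between each stool and the table is 320 mm.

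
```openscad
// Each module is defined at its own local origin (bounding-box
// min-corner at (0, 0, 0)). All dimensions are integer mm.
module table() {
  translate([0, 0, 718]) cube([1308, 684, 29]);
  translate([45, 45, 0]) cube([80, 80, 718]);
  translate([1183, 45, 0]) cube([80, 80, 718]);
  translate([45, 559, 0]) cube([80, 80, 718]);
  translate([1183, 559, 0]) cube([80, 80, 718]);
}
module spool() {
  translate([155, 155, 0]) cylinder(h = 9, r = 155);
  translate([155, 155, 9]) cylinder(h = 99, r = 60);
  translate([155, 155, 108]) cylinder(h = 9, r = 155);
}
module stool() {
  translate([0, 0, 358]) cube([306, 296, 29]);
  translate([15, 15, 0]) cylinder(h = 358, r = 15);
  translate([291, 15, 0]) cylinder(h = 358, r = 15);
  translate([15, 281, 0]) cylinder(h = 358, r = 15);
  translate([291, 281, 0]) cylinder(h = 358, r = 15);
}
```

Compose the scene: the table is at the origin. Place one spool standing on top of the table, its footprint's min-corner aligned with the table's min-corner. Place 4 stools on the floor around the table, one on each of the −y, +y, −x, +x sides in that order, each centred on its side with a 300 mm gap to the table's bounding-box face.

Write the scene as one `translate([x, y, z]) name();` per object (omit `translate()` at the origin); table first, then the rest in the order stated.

table();
translate([0, 0, 747]) spool();
translate([501, -596, 0]) stool();
translate([501, 984, 0]) stool();
translate([-606, 194, 0]) stool();
translate([1608, 194, 0]) stool();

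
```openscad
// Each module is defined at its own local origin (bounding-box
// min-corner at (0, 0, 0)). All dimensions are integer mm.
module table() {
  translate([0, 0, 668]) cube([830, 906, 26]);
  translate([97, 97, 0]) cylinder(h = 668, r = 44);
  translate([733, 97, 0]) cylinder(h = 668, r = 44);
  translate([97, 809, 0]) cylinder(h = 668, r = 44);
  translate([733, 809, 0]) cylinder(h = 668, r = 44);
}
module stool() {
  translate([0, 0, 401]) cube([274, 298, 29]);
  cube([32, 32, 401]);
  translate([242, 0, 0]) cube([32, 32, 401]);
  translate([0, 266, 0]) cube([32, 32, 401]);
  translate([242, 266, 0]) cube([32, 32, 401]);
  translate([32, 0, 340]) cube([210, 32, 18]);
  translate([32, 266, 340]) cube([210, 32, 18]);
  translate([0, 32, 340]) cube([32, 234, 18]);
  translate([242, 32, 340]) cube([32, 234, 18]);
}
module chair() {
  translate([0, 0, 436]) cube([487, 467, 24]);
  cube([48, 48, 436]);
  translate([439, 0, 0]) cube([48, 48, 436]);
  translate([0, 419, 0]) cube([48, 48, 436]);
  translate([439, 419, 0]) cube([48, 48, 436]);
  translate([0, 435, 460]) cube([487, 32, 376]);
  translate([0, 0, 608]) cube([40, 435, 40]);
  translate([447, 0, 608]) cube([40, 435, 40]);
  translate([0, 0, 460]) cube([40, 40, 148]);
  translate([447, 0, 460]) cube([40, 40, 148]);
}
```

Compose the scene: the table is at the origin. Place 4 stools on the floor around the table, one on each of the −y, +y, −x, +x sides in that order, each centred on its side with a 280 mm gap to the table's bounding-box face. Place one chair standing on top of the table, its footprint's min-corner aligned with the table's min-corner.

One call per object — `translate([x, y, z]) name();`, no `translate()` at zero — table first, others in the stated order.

table();
translate([278, -578, 0]) stool();
translate([278, 1186, 0]) stool();
translate([-554, 304, 0]) stool();
translate([1110, 304, 0]) stool();
translate([0, 0, 694]) chair();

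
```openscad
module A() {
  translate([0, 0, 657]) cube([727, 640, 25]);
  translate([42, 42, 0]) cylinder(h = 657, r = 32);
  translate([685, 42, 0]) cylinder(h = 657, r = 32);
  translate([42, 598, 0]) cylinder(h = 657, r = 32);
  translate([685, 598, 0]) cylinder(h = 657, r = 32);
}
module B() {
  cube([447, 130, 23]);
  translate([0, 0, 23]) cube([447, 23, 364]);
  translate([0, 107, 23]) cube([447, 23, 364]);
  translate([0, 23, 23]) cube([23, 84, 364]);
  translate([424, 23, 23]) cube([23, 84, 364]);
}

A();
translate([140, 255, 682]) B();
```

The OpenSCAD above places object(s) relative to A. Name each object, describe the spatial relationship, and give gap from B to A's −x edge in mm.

A is a table. B is an open box. The open box is on top of the table, centred. The gap from the open box to the table's −x edge is 140 mm.

The open box's min-x is at 140; the table's min-x is 0; gap = 140 mm.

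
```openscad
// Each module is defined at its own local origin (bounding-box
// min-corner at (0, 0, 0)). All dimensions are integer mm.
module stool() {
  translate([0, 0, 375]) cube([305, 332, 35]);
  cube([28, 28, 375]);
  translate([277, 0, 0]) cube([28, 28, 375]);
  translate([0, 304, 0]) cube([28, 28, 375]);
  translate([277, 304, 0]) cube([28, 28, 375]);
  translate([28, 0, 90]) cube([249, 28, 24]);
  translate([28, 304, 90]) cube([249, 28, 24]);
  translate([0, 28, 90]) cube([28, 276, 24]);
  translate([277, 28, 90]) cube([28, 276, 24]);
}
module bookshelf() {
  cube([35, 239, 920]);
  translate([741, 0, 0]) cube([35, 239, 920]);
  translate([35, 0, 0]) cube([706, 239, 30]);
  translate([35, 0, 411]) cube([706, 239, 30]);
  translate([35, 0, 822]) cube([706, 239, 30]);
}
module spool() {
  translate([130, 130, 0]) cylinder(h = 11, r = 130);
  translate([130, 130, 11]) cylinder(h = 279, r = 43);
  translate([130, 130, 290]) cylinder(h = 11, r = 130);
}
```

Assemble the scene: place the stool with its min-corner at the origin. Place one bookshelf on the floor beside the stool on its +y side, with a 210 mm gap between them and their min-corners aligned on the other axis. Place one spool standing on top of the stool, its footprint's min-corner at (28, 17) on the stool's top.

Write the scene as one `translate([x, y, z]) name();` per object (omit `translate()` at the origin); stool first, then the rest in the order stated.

stool();
translate([0, 542, 0]) bookshelf();
translate([28, 17, 410]) spool();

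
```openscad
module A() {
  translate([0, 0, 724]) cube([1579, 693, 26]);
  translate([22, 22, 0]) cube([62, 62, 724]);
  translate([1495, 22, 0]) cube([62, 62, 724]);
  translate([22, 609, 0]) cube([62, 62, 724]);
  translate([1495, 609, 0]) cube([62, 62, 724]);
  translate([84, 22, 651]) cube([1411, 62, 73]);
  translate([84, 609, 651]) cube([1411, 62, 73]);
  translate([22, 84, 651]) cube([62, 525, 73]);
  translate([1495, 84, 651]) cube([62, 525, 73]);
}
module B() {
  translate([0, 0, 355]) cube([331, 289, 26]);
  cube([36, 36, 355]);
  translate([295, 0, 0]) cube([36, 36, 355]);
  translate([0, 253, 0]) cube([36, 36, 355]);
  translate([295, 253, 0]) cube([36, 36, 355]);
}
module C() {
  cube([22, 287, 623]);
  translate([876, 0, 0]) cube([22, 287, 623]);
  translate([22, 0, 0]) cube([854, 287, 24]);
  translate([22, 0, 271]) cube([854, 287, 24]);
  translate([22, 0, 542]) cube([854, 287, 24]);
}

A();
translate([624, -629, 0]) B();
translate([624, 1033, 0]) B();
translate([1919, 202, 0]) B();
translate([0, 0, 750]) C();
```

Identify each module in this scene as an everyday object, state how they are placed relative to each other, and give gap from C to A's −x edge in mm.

A is a table. B is a stool. C is a bookshelf. Three stools sit around the table at the −y, +y, +x sides. The bookshelf is on top of the table. The gap from the bookshelf to the table's −x edge is 0 mm.

The bookshelf's min-x is at 0; the table's min-x is 0; gap = 0 mm.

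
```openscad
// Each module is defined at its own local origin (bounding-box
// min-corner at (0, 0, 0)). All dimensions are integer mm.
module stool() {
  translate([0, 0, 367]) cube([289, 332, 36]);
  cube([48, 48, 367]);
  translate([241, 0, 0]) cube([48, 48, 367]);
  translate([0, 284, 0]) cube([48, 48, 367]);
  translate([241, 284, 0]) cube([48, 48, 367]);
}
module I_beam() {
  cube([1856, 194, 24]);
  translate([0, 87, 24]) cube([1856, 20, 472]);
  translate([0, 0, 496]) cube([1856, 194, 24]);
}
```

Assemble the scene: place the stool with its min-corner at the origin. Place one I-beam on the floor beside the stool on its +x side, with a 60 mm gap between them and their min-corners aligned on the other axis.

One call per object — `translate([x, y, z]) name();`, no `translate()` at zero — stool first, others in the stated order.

stool();
translate([349, 0, 0]) I_beam();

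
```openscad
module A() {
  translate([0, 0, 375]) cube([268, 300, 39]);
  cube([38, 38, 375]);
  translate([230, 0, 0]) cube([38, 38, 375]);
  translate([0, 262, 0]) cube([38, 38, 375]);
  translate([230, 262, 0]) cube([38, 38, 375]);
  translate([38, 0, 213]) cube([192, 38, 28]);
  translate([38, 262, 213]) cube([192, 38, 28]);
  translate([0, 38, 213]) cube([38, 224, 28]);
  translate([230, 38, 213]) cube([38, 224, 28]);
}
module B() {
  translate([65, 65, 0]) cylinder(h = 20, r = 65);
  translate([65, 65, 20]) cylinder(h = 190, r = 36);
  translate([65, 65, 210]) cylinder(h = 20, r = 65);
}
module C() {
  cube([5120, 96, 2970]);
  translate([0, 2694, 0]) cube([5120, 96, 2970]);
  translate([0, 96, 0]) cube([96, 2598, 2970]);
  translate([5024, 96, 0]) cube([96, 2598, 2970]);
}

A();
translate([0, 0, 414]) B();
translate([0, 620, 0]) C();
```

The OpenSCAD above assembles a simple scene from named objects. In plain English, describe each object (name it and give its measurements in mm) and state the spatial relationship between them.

A is a four-legged stool. The seat is a 268×300×39 mm slab whose top surface is at z = 414 mm; four square legs, each 38×38 mm in cross-section, run from the floor (z = 0) to the underside of the seat, each flush with a corner of the seat. Four stretchers, 38 mm wide and 28 mm tall, connect adjacent legs with their undersides at z = 213 mm, each running between the inner faces of the legs it joins and aligned with the legs' outer faces on the other axis.

B is a spool: two coaxial disc flanges of radius 65 mm and thickness 20 mm, joined by a core cylinder of radius 36 mm and height 190 mm. The lower flange rests on z = 0 and the three cylinders share a vertical axis.

C is a box-shaped house frame (walls only): outside footprint 5120×2790 mm, wall height 2970 mm, wall thickness 96 mm. The two y-facing walls run the full x-width; the two x-facing walls fit between the inner faces of the y-facing walls.

The spool is on top of the stool. The house frame is on the floor beside the stool on its +y side.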